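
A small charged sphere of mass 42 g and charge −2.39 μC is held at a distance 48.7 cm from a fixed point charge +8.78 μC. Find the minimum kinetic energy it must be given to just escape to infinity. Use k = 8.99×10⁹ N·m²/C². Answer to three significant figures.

To just escape, total mechanical energy must reach zero at infinity: ½mv²_min + U = 0, so ½mv²_min = −U = |kQq|/r.
|U| = |kQq|/r = (8.99×10⁹ N·m²/C²)(8.78×10⁻⁶)(2.39×10⁻⁶)/(0.487) = 0.387 J.

0.387 J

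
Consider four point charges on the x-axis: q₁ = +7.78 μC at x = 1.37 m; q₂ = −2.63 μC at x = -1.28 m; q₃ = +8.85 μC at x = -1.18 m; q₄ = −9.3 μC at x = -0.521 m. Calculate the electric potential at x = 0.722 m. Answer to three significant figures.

7.07×10⁴ V

The total potential is the scalar sum of each charge's contribution, V = Σ kqᵢ/rᵢ.
Distances from the field point to each charge: r₁ = 0.648 m, r₂ = 2.00 m, r₃ = 1.90 m, r₄ = 1.24 m.
V = k[(7.78×10⁻⁶)/(0.648) + (-2.63×10⁻⁶)/(2.00) + (8.85×10⁻⁶)/(1.90) + (-9.30×10⁻⁶)/(1.24)] = 7.07×10⁴ V.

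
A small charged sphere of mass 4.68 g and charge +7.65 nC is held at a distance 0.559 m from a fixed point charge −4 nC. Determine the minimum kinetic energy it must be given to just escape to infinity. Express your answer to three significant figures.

To just escape, total mechanical energy must reach zero at infinity: ½mv²_min + U = 0, so ½mv²_min = −U = |kQq|/r.
|U| = |kQq|/r = (8.99×10⁹ N·m²/C²)(4.00×10⁻⁹)(7.65×10⁻⁹)/(0.559) = 4.92×10⁻⁷ J.

4.92×10⁻⁷ J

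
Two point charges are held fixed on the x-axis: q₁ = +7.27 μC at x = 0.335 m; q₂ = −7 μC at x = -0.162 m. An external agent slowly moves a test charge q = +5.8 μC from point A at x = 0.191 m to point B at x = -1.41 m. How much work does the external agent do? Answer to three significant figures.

For quasistatic motion the external work equals the change in potential energy: W_ext = qΔV = q(V_B − V_A).
At A: distances to the source charges are 0.144 m, 0.353 m; V_A = Σ kqᵢ/rᵢ = 2.76×10⁵ V.
At B: distances to the source charges are 1.74 m, 1.25 m; V_B = Σ kqᵢ/rᵢ = -1.30×10⁴ V.
ΔV = V_B − V_A = -2.89×10⁵ V.
W_ext = qΔV = (5.80×10⁻⁶ C)(-2.89×10⁵ V) = -1.67 J.

-1.67 J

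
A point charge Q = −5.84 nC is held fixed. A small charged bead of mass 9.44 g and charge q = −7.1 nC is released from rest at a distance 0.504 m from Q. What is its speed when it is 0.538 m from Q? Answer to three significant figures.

3.15×10⁻³ m/s

Only the electrostatic force acts, so mechanical energy is conserved: ½mv² = U₁ − U₂ = kQq(1/r₁ − 1/r₂).
U₁ − U₂ = (8.99×10⁹ N·m²/C²)(-5.84×10⁻⁹ C)(-7.10×10⁻⁹ C)(1/0.504 − 1/0.538) = 4.67×10⁻⁸ J.
v = √(2·4.67×10⁻⁸/9.44×10⁻³) = 3.15×10⁻³ m/s.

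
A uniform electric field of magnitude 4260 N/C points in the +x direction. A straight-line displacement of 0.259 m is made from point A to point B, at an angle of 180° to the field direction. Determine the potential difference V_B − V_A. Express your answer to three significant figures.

1100 V

Only the component of displacement along E changes the potential: ΔV = −E·d·cosθ.
ΔV = −(4260 V/m)(0.259 m)cos180° = 1100 V.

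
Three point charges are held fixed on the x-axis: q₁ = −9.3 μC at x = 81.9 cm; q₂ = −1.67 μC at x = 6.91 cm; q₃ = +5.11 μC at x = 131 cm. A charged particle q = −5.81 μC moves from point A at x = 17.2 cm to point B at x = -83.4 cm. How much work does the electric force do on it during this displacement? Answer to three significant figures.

1.10 J

The work done by the electric force is W_field = −ΔU = −q(V_B − V_A) = q(V_A − V_B).
At A: distances to the source charges are 0.647 m, 0.103 m, 1.14 m; V_A = Σ kqᵢ/rᵢ = -2.35×10⁵ V.
At B: distances to the source charges are 1.65 m, 0.903 m, 2.14 m; V_B = Σ kqᵢ/rᵢ = -4.58×10⁴ V.
ΔV = V_B − V_A = 1.89×10⁵ V.
W_field = −qΔV = −(-5.81×10⁻⁶ C)(1.89×10⁵ V) = 1.10 J.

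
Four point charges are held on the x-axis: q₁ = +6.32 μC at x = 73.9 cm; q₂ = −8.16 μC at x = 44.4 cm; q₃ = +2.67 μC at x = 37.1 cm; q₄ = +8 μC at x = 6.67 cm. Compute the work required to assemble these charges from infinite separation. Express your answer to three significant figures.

-4.09 J

The assembly work is the sum of pairwise potential energies, U = Σ_{i<j} kqᵢqⱼ/rᵢⱼ.
Pair separations: r₁₂ = 0.295 m, r₁₃ = 0.368 m, r₁₄ = 0.672 m, r₂₃ = 0.0730 m, r₂₄ = 0.377 m, r₃₄ = 0.304 m.
Summing all 6 pair terms gives U = -4.09 J.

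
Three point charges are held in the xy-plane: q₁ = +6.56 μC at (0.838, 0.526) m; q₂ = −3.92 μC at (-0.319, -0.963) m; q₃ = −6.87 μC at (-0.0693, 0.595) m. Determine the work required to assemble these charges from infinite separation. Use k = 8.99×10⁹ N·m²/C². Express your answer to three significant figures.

-0.414 J

The assembly work is the sum of pairwise potential energies, U = Σ_{i<j} kqᵢqⱼ/rᵢⱼ.
Pair separations: r₁₂ = 1.89 m, r₁₃ = 0.910 m, r₂₃ = 1.58 m.
U = (-0.123) + (-0.445) + (0.153) = -0.414 J.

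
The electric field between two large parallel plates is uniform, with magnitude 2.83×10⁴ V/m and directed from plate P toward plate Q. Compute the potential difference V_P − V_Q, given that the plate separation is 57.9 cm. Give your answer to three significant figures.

1.64×10⁴ V

In a uniform field, potential decreases in the direction of E: ΔV = −E·d for a displacement d parallel to E.
Going from Q to P is a displacement of 57.9 cm opposite to the field, so V_P − V_Q = +Ed = 1.64×10⁴ V.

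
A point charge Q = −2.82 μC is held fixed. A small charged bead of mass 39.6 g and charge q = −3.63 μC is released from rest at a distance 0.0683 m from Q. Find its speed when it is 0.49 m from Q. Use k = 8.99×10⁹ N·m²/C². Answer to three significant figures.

7.65 m/s

Only the electrostatic force acts, so mechanical energy is conserved: ½mv² = U₁ − U₂ = kQq(1/r₁ − 1/r₂).
U₁ − U₂ = (8.99×10⁹ N·m²/C²)(-2.82×10⁻⁶ C)(-3.63×10⁻⁶ C)(1/0.0683 − 1/0.490) = 1.16 J.
v = √(2·1.16/0.0396) = 7.65 m/s.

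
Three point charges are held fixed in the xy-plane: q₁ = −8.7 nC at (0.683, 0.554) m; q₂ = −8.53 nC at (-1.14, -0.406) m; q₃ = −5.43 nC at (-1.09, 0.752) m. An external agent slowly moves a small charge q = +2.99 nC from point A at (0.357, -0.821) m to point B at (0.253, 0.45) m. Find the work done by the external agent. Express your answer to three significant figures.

-3.94×10⁻⁷ J

For quasistatic motion the external work equals the change in potential energy: W_ext = qΔV = q(V_B − V_A).
At A: distances to the source charges are 1.41 m, 1.55 m, 2.14 m; V_A = Σ kqᵢ/rᵢ = -128 V.
At B: distances to the source charges are 0.442 m, 1.63 m, 1.38 m; V_B = Σ kqᵢ/rᵢ = -259 V.
ΔV = V_B − V_A = -132 V.
W_ext = qΔV = (2.99×10⁻⁹ C)(-132 V) = -3.94×10⁻⁷ J.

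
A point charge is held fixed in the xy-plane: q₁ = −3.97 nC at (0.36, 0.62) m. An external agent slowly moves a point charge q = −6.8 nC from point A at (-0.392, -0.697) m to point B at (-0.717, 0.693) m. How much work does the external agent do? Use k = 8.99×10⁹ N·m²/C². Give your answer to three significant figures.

6.48×10⁻⁸ J

For quasistatic motion the external work equals the change in potential energy: W_ext = qΔV = q(V_B − V_A).
At A: distance to the source charge is 1.52 m; V_A = kq₁/r = -23.5 V.
At B: distance to the source charge is 1.08 m; V_B = kq₁/r = -33.1 V.
ΔV = V_B − V_A = -9.53 V.
W_ext = qΔV = (-6.80×10⁻⁹ C)(-9.53 V) = 6.48×10⁻⁸ J.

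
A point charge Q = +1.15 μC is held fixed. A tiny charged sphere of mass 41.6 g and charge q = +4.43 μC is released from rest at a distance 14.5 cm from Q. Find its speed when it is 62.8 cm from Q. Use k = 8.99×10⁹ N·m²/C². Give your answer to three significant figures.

3.42 m/s

Only the electrostatic force acts, so mechanical energy is conserved: ½mv² = U₁ − U₂ = kQq(1/r₁ − 1/r₂).
U₁ − U₂ = (8.99×10⁹ N·m²/C²)(1.15×10⁻⁶ C)(4.43×10⁻⁶ C)(1/0.145 − 1/0.628) = 0.243 J.
v = √(2·0.243/0.0416) = 3.42 m/s.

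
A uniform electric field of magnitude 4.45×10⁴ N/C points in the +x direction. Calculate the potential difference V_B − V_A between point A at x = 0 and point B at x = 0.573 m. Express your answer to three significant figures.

In a uniform field, potential decreases in the direction of E: V_B − V_A = −E·Δx.
V_B − V_A = −(4.45×10⁴ V/m)(0.573 m) = -2.55×10⁴ V.

-2.55×10⁴ V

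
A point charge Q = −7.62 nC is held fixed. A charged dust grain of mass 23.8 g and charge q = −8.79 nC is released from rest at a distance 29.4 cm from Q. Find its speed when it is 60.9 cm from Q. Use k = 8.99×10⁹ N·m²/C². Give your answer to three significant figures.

Only the electrostatic force acts, so mechanical energy is conserved: ½mv² = U₁ − U₂ = kQq(1/r₁ − 1/r₂).
U₁ − U₂ = (8.99×10⁹ N·m²/C²)(-7.62×10⁻⁹ C)(-8.79×10⁻⁹ C)(1/0.294 − 1/0.609) = 1.06×10⁻⁶ J.
v = √(2·1.06×10⁻⁶/0.0238) = 9.44×10⁻³ m/s.

9.44×10⁻³ m/s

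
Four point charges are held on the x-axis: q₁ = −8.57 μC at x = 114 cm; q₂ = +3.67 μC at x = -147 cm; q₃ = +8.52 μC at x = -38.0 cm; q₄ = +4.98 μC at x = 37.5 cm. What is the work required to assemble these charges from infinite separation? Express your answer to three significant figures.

The work to assemble the configuration equals its total potential energy, U = Σ kqᵢqⱼ/rᵢⱼ over all pairs.
Pair separations: r₁₂ = 2.61 m, r₁₃ = 1.52 m, r₁₄ = 0.765 m, r₂₃ = 1.09 m, r₂₄ = 1.84 m, r₃₄ = 0.755 m.
Summing all 6 pair terms gives U = -0.190 J.

-0.190 J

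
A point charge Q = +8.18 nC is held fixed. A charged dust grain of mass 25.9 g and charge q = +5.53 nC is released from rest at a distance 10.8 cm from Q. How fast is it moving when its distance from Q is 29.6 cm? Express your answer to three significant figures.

Only the electrostatic force acts, so mechanical energy is conserved: ½mv² = U₁ − U₂ = kQq(1/r₁ − 1/r₂).
U₁ − U₂ = (8.99×10⁹ N·m²/C²)(8.18×10⁻⁹ C)(5.53×10⁻⁹ C)(1/0.108 − 1/0.296) = 2.39×10⁻⁶ J.
v = √(2·2.39×10⁻⁶/0.0259) = 0.0136 m/s.

0.0136 m/s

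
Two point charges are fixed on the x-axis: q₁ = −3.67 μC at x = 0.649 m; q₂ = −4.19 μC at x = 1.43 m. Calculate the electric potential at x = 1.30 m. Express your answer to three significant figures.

Electric potential is a scalar, so the contributions from each charge add algebraically: V = Σ kqᵢ/rᵢ.
Distances from the field point to each charge: r₁ = 0.651 m, r₂ = 0.130 m.
V = k[(-3.67×10⁻⁶)/(0.651) + (-4.19×10⁻⁶)/(0.130)] = -3.40×10⁵ V.

-3.40×10⁵ V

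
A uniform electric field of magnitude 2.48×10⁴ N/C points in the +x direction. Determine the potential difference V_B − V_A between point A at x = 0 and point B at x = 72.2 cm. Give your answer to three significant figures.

-1.79×10⁴ V

In a uniform field, potential decreases in the direction of E: V_B − V_A = −E·Δx.
V_B − V_A = −(2.48×10⁴ V/m)(0.722 m) = -1.79×10⁴ V.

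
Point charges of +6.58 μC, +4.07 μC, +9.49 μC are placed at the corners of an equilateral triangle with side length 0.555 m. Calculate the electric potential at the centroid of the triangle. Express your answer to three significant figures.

The total potential is the scalar sum of each charge's contribution, V = Σ kqᵢ/rᵢ.
The distance from each vertex to the centroid is a/√3 = 0.320 m.
V = k[(6.58×10⁻⁶)/(0.320) + (4.07×10⁻⁶)/(0.320) + (9.49×10⁻⁶)/(0.320)] = 5.65×10⁵ V.

5.65×10⁵ V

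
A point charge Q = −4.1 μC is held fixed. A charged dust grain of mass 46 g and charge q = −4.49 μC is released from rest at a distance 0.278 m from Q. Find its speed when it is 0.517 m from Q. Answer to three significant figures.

Only the electrostatic force acts, so mechanical energy is conserved: ½mv² = U₁ − U₂ = kQq(1/r₁ − 1/r₂).
U₁ − U₂ = (8.99×10⁹ N·m²/C²)(-4.10×10⁻⁶ C)(-4.49×10⁻⁶ C)(1/0.278 − 1/0.517) = 0.275 J.
v = √(2·0.275/0.0460) = 3.46 m/s.

3.46 m/s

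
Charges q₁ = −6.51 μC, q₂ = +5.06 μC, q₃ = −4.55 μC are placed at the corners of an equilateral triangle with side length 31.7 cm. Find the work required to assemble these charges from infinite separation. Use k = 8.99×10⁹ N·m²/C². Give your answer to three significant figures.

The assembly work is the sum of pairwise potential energies, U = Σ_{i<j} kqᵢqⱼ/rᵢⱼ.
All three pair separations equal the side length, 0.317 m.
U = (-0.934) + (0.840) + (-0.653) = -0.747 J.

-0.747 J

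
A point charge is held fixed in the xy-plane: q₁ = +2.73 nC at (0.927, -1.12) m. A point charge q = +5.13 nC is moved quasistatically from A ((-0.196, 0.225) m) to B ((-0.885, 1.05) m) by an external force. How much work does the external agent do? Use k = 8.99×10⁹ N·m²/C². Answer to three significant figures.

For quasistatic motion the external work equals the change in potential energy: W_ext = qΔV = q(V_B − V_A).
At A: distance to the source charge is 1.75 m; V_A = kq₁/r = 14.0 V.
At B: distance to the source charge is 2.83 m; V_B = kq₁/r = 8.68 V.
ΔV = V_B − V_A = -5.33 V.
W_ext = qΔV = (5.13×10⁻⁹ C)(-5.33 V) = -2.73×10⁻⁸ J.

-2.73×10⁻⁸ J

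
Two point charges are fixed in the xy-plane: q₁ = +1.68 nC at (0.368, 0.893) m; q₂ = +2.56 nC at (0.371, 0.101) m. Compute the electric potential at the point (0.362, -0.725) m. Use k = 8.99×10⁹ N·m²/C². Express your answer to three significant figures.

The total potential is the scalar sum of each charge's contribution, V = Σ kqᵢ/rᵢ.
Distances from the field point to each charge: r₁ = 1.62 m, r₂ = 0.826 m.
V = k[(1.68×10⁻⁹)/(1.62) + (2.56×10⁻⁹)/(0.826)] = 37.2 V.

37.2 V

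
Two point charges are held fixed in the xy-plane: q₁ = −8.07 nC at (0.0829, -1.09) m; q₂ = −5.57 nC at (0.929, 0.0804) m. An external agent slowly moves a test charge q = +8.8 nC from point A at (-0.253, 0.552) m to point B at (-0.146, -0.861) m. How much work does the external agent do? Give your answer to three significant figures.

-1.55×10⁻⁶ J

For quasistatic motion the external work equals the change in potential energy: W_ext = qΔV = q(V_B − V_A).
At A: distances to the source charges are 1.68 m, 1.27 m; V_A = Σ kqᵢ/rᵢ = -82.6 V.
At B: distances to the source charges are 0.324 m, 1.43 m; V_B = Σ kqᵢ/rᵢ = -259 V.
ΔV = V_B − V_A = -176 V.
W_ext = qΔV = (8.80×10⁻⁹ C)(-176 V) = -1.55×10⁻⁶ J.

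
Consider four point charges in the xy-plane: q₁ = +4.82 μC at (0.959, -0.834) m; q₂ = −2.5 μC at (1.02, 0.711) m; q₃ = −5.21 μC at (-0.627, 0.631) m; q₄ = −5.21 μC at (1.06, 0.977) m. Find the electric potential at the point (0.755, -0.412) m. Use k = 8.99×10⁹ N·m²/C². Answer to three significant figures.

1.30×10⁴ V

The total potential is the scalar sum of each charge's contribution, V = Σ kqᵢ/rᵢ.
Distances from the field point to each charge: r₁ = 0.469 m, r₂ = 1.15 m, r₃ = 1.73 m, r₄ = 1.42 m.
V = k[(4.82×10⁻⁶)/(0.469) + (-2.50×10⁻⁶)/(1.15) + (-5.21×10⁻⁶)/(1.73) + (-5.21×10⁻⁶)/(1.42)] = 1.30×10⁴ V.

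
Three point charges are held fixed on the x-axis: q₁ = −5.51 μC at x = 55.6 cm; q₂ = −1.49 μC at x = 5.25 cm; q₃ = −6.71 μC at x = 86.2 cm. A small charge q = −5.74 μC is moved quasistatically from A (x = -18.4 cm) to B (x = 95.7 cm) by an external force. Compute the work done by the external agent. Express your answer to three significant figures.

3.40 J

For quasistatic motion the external work equals the change in potential energy: W_ext = qΔV = q(V_B − V_A).
At A: distances to the source charges are 0.740 m, 0.236 m, 1.05 m; V_A = Σ kqᵢ/rᵢ = -1.81×10⁵ V.
At B: distances to the source charges are 0.401 m, 0.905 m, 0.0950 m; V_B = Σ kqᵢ/rᵢ = -7.73×10⁵ V.
ΔV = V_B − V_A = -5.92×10⁵ V.
W_ext = qΔV = (-5.74×10⁻⁶ C)(-5.92×10⁵ V) = 3.40 J.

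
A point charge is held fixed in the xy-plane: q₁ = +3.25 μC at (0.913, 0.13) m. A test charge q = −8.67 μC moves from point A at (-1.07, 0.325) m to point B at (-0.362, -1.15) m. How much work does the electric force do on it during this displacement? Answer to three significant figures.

The work done by the electric force is W_field = −ΔU = −q(V_B − V_A) = q(V_A − V_B).
At A: distance to the source charge is 1.99 m; V_A = kq₁/r = 1.47×10⁴ V.
At B: distance to the source charge is 1.81 m; V_B = kq₁/r = 1.62×10⁴ V.
ΔV = V_B − V_A = 1510 V.
W_field = −qΔV = −(-8.67×10⁻⁶ C)(1510 V) = 0.0131 J.

0.0131 J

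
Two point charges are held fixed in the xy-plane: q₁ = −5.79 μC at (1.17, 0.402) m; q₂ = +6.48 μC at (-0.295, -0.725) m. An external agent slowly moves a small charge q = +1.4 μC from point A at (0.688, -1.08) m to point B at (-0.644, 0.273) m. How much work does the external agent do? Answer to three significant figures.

For quasistatic motion the external work equals the change in potential energy: W_ext = qΔV = q(V_B − V_A).
At A: distances to the source charges are 1.56 m, 1.05 m; V_A = Σ kqᵢ/rᵢ = 2.23×10⁴ V.
At B: distances to the source charges are 1.82 m, 1.06 m; V_B = Σ kqᵢ/rᵢ = 2.65×10⁴ V.
ΔV = V_B − V_A = 4140 V.
W_ext = qΔV = (1.40×10⁻⁶ C)(4140 V) = 5.79×10⁻³ J.

5.79×10⁻³ J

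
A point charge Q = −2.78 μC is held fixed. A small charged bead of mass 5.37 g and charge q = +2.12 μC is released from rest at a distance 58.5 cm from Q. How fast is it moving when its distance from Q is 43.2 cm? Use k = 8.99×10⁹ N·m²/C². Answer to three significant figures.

Only the electrostatic force acts, so mechanical energy is conserved: ½mv² = U₁ − U₂ = kQq(1/r₁ − 1/r₂).
U₁ − U₂ = (8.99×10⁹ N·m²/C²)(-2.78×10⁻⁶ C)(2.12×10⁻⁶ C)(1/0.585 − 1/0.432) = 0.0321 J.
v = √(2·0.0321/5.37×10⁻³) = 3.46 m/s.

3.46 m/s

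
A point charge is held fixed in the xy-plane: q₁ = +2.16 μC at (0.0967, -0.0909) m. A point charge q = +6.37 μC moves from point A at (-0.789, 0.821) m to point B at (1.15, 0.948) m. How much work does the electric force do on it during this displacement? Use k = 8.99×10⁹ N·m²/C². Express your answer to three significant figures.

0.0137 J

The work done by the electric force is W_field = −ΔU = −q(V_B − V_A) = q(V_A − V_B).
At A: distance to the source charge is 1.27 m; V_A = kq₁/r = 1.53×10⁴ V.
At B: distance to the source charge is 1.48 m; V_B = kq₁/r = 1.31×10⁴ V.
ΔV = V_B − V_A = -2150 V.
W_field = −qΔV = −(6.37×10⁻⁶ C)(-2150 V) = 0.0137 J.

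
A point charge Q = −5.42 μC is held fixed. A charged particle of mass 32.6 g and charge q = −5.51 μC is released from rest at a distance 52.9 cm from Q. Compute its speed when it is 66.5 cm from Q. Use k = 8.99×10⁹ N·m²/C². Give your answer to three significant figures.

Only the electrostatic force acts, so mechanical energy is conserved: ½mv² = U₁ − U₂ = kQq(1/r₁ − 1/r₂).
U₁ − U₂ = (8.99×10⁹ N·m²/C²)(-5.42×10⁻⁶ C)(-5.51×10⁻⁶ C)(1/0.529 − 1/0.665) = 0.104 J.
v = √(2·0.104/0.0326) = 2.52 m/s.

2.52 m/s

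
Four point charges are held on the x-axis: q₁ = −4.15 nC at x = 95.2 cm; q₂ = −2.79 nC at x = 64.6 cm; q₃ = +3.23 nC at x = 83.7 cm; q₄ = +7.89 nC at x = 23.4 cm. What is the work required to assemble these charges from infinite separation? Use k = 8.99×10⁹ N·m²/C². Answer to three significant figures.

-1.64×10⁻⁶ J

The work to assemble the configuration equals its total potential energy, U = Σ kqᵢqⱼ/rᵢⱼ over all pairs.
Pair separations: r₁₂ = 0.306 m, r₁₃ = 0.115 m, r₁₄ = 0.718 m, r₂₃ = 0.191 m, r₂₄ = 0.412 m, r₃₄ = 0.603 m.
Summing all 6 pair terms gives U = -1.64×10⁻⁶ J.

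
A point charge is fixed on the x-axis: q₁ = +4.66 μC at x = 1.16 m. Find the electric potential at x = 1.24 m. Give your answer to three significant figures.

5.24×10⁵ V

Electric potential is a scalar, so the contributions from each charge add algebraically: V = Σ kqᵢ/rᵢ.
V = k[(4.66×10⁻⁶)/(0.0800)] = 5.24×10⁵ V.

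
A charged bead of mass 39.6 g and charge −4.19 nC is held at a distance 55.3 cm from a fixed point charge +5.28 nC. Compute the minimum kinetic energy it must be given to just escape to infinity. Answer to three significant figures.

3.60×10⁻⁷ J

To just escape, total mechanical energy must reach zero at infinity: ½mv²_min + U = 0, so ½mv²_min = −U = |kQq|/r.
|U| = |kQq|/r = (8.99×10⁹ N·m²/C²)(5.28×10⁻⁹)(4.19×10⁻⁹)/(0.553) = 3.60×10⁻⁷ J.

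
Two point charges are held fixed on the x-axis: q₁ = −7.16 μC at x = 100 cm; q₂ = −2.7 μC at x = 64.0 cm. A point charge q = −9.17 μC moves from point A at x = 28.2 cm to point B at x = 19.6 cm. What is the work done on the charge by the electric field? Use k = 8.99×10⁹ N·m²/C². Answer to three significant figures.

0.208 J

The work done by the electric force is W_field = −ΔU = −q(V_B − V_A) = q(V_A − V_B).
At A: distances to the source charges are 0.718 m, 0.358 m; V_A = Σ kqᵢ/rᵢ = -1.57×10⁵ V.
At B: distances to the source charges are 0.804 m, 0.444 m; V_B = Σ kqᵢ/rᵢ = -1.35×10⁵ V.
ΔV = V_B − V_A = 2.27×10⁴ V.
W_field = −qΔV = −(-9.17×10⁻⁶ C)(2.27×10⁴ V) = 0.208 J.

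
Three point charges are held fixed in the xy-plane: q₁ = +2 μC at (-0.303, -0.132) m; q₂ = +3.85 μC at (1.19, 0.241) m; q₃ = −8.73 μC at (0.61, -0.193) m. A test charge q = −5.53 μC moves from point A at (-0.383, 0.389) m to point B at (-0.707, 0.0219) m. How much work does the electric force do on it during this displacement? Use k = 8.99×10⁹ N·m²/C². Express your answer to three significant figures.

The work done by the electric force is W_field = −ΔU = −q(V_B − V_A) = q(V_A − V_B).
At A: distances to the source charges are 0.527 m, 1.58 m, 1.15 m; V_A = Σ kqᵢ/rᵢ = -1.22×10⁴ V.
At B: distances to the source charges are 0.432 m, 1.91 m, 1.33 m; V_B = Σ kqᵢ/rᵢ = 900 V.
ΔV = V_B − V_A = 1.31×10⁴ V.
W_field = −qΔV = −(-5.53×10⁻⁶ C)(1.31×10⁴ V) = 0.0723 J.

0.0723 J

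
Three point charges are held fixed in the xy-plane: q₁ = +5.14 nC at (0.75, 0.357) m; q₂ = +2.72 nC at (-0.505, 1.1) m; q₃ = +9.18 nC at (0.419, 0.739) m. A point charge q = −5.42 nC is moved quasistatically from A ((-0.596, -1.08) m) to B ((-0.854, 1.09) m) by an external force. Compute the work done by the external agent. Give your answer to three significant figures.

-4.58×10⁻⁷ J

For quasistatic motion the external work equals the change in potential energy: W_ext = qΔV = q(V_B − V_A).
At A: distances to the source charges are 1.97 m, 2.18 m, 2.08 m; V_A = Σ kqᵢ/rᵢ = 74.3 V.
At B: distances to the source charges are 1.76 m, 0.349 m, 1.32 m; V_B = Σ kqᵢ/rᵢ = 159 V.
ΔV = V_B − V_A = 84.4 V.
W_ext = qΔV = (-5.42×10⁻⁹ C)(84.4 V) = -4.58×10⁻⁷ J.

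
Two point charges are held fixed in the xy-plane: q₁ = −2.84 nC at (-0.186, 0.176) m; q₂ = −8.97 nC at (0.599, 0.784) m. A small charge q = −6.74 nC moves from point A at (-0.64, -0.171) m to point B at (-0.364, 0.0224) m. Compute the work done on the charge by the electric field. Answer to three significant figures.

-5.26×10⁻⁷ J

The work done by the electric force is W_field = −ΔU = −q(V_B − V_A) = q(V_A − V_B).
At A: distances to the source charges are 0.571 m, 1.56 m; V_A = Σ kqᵢ/rᵢ = -96.2 V.
At B: distances to the source charges are 0.235 m, 1.23 m; V_B = Σ kqᵢ/rᵢ = -174 V.
ΔV = V_B − V_A = -78.0 V.
W_field = −qΔV = −(-6.74×10⁻⁹ C)(-78.0 V) = -5.26×10⁻⁷ J.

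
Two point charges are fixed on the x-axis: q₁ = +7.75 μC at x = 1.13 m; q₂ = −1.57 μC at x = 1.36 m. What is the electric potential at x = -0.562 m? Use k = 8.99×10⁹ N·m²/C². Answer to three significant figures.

3.38×10⁴ V

The total potential is the scalar sum of each charge's contribution, V = Σ kqᵢ/rᵢ.
Distances from the field point to each charge: r₁ = 1.69 m, r₂ = 1.92 m.
V = k[(7.75×10⁻⁶)/(1.69) + (-1.57×10⁻⁶)/(1.92)] = 3.38×10⁴ V.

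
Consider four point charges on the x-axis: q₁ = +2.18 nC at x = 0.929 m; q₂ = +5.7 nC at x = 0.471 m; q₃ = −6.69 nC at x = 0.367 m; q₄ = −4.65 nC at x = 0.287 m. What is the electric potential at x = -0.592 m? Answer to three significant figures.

-49.2 V

The total potential is the scalar sum of each charge's contribution, V = Σ kqᵢ/rᵢ.
Distances from the field point to each charge: r₁ = 1.52 m, r₂ = 1.06 m, r₃ = 0.959 m, r₄ = 0.879 m.
V = k[(2.18×10⁻⁹)/(1.52) + (5.70×10⁻⁹)/(1.06) + (-6.69×10⁻⁹)/(0.959) + (-4.65×10⁻⁹)/(0.879)] = -49.2 V.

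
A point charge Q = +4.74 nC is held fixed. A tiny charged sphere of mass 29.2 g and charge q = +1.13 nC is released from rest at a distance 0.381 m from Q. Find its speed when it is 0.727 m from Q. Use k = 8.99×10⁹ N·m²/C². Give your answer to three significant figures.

Only the electrostatic force acts, so mechanical energy is conserved: ½mv² = U₁ − U₂ = kQq(1/r₁ − 1/r₂).
U₁ − U₂ = (8.99×10⁹ N·m²/C²)(4.74×10⁻⁹ C)(1.13×10⁻⁹ C)(1/0.381 − 1/0.727) = 6.01×10⁻⁸ J.
v = √(2·6.01×10⁻⁸/0.0292) = 2.03×10⁻³ m/s.

2.03×10⁻³ m/s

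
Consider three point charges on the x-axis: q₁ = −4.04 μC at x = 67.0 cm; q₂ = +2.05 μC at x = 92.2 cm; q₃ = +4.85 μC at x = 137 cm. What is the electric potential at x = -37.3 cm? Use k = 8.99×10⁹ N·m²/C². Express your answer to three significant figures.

4420 V

Electric potential is a scalar, so the contributions from each charge add algebraically: V = Σ kqᵢ/rᵢ.
Distances from the field point to each charge: r₁ = 1.04 m, r₂ = 1.29 m, r₃ = 1.74 m.
V = k[(-4.04×10⁻⁶)/(1.04) + (2.05×10⁻⁶)/(1.29) + (4.85×10⁻⁶)/(1.74)] = 4420 V.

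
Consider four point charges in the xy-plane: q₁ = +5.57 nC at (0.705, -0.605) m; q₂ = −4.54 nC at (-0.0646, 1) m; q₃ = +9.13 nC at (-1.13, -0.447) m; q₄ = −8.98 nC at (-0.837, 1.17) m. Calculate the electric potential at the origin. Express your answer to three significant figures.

Electric potential is a scalar, so the contributions from each charge add algebraically: V = Σ kqᵢ/rᵢ.
Distances from the field point to each charge: r₁ = 0.929 m, r₂ = 1.00 m, r₃ = 1.22 m, r₄ = 1.44 m.
V = k[(5.57×10⁻⁹)/(0.929) + (-4.54×10⁻⁹)/(1.00) + (9.13×10⁻⁹)/(1.22) + (-8.98×10⁻⁹)/(1.44)] = 24.6 V.

24.6 V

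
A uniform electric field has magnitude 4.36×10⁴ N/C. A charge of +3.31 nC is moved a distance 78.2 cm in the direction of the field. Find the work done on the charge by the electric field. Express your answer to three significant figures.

The potential change for a displacement 78.2 cm in the direction of the field is ΔV = −Ed = -3.41×10⁴ V.
W_field = −qΔV = 1.13×10⁻⁴ J.

1.13×10⁻⁴ J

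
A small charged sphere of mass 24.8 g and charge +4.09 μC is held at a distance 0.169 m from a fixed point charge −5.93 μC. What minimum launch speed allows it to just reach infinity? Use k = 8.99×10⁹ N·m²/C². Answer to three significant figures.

10.2 m/s

To just escape, total mechanical energy must reach zero at infinity: ½mv²_min + U = 0, so ½mv²_min = −U = |kQq|/r.
|U| = |kQq|/r = (8.99×10⁹ N·m²/C²)(5.93×10⁻⁶)(4.09×10⁻⁶)/(0.169) = 1.29 J.
v_min = √(2|U|/m) = √(2·1.29/0.0248) = 10.2 m/s.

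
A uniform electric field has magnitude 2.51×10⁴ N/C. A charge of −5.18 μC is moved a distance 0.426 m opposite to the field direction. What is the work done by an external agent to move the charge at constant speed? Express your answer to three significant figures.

The potential change for a displacement 0.426 m opposite to the field direction is ΔV = +Ed = 1.07×10⁴ V.
W_ext = qΔV = -0.0554 J.

-0.0554 J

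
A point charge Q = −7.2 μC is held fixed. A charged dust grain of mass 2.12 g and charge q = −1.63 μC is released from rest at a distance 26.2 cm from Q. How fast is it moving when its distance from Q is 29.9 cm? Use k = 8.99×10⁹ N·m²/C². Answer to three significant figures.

6.86 m/s

Only the electrostatic force acts, so mechanical energy is conserved: ½mv² = U₁ − U₂ = kQq(1/r₁ − 1/r₂).
U₁ − U₂ = (8.99×10⁹ N·m²/C²)(-7.20×10⁻⁶ C)(-1.63×10⁻⁶ C)(1/0.262 − 1/0.299) = 0.0498 J.
v = √(2·0.0498/2.12×10⁻³) = 6.86 m/s.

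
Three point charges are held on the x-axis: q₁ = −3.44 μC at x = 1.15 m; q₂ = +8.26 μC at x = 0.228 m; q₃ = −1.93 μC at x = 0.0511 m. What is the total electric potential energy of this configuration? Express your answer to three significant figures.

-1.03 J

The assembly work is the sum of pairwise potential energies, U = Σ_{i<j} kqᵢqⱼ/rᵢⱼ.
Pair separations: r₁₂ = 0.922 m, r₁₃ = 1.10 m, r₂₃ = 0.177 m.
U = (-0.277) + (0.0543) + (-0.810) = -1.03 J.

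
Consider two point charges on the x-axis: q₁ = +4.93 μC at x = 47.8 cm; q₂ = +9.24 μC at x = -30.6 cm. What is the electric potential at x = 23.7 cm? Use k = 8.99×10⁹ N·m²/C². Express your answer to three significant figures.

The total potential is the scalar sum of each charge's contribution, V = Σ kqᵢ/rᵢ.
Distances from the field point to each charge: r₁ = 0.241 m, r₂ = 0.543 m.
V = k[(4.93×10⁻⁶)/(0.241) + (9.24×10⁻⁶)/(0.543)] = 3.37×10⁵ V.

3.37×10⁵ V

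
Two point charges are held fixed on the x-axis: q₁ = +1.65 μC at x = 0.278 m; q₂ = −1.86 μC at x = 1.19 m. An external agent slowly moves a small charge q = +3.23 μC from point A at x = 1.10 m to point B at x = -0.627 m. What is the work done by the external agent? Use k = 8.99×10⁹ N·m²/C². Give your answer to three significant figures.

For quasistatic motion the external work equals the change in potential energy: W_ext = qΔV = q(V_B − V_A).
At A: distances to the source charges are 0.822 m, 0.0900 m; V_A = Σ kqᵢ/rᵢ = -1.68×10⁵ V.
At B: distances to the source charges are 0.905 m, 1.82 m; V_B = Σ kqᵢ/rᵢ = 7190 V.
ΔV = V_B − V_A = 1.75×10⁵ V.
W_ext = qΔV = (3.23×10⁻⁶ C)(1.75×10⁵ V) = 0.565 J.

0.565 J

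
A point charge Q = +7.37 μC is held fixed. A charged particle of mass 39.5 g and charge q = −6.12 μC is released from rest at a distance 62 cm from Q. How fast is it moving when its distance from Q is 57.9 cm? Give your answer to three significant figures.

1.53 m/s

Only the electrostatic force acts, so mechanical energy is conserved: ½mv² = U₁ − U₂ = kQq(1/r₁ − 1/r₂).
U₁ − U₂ = (8.99×10⁹ N·m²/C²)(7.37×10⁻⁶ C)(-6.12×10⁻⁶ C)(1/0.620 − 1/0.579) = 0.0463 J.
v = √(2·0.0463/0.0395) = 1.53 m/s.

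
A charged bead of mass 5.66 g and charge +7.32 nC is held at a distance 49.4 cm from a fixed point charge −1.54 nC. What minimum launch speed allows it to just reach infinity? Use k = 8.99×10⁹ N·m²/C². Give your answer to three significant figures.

To just escape, total mechanical energy must reach zero at infinity: ½mv²_min + U = 0, so ½mv²_min = −U = |kQq|/r.
|U| = |kQq|/r = (8.99×10⁹ N·m²/C²)(1.54×10⁻⁹)(7.32×10⁻⁹)/(0.494) = 2.05×10⁻⁷ J.
v_min = √(2|U|/m) = √(2·2.05×10⁻⁷/5.66×10⁻³) = 8.51×10⁻³ m/s.

8.51×10⁻³ m/s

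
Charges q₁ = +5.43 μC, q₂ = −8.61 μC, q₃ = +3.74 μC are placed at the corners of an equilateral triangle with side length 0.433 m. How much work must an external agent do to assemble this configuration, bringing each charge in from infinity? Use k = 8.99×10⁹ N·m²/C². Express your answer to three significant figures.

-1.22 J

The work to assemble the configuration equals its total potential energy, U = Σ kqᵢqⱼ/rᵢⱼ over all pairs.
All three pair separations equal the side length, 0.433 m.
U = (-0.971) + (0.422) + (-0.669) = -1.22 J.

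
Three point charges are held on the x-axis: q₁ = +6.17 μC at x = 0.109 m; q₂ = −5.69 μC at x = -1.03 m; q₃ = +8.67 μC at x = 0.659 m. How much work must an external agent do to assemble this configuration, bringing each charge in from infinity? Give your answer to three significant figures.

0.335 J

The work to assemble the configuration equals its total potential energy, U = Σ kqᵢqⱼ/rᵢⱼ over all pairs.
Pair separations: r₁₂ = 1.14 m, r₁₃ = 0.550 m, r₂₃ = 1.69 m.
U = (-0.277) + (0.874) + (-0.263) = 0.335 J.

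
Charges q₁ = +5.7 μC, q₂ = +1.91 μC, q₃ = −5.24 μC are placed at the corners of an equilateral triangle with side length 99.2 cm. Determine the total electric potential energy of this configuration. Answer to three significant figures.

The assembly work is the sum of pairwise potential energies, U = Σ_{i<j} kqᵢqⱼ/rᵢⱼ.
All three pair separations equal the side length, 0.992 m.
U = (0.0987) + (-0.271) + (-0.0907) = -0.263 J.

-0.263 J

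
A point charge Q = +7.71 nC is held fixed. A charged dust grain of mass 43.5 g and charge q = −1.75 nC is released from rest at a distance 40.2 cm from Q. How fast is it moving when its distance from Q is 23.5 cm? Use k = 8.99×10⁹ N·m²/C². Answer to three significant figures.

3.14×10⁻³ m/s

Only the electrostatic force acts, so mechanical energy is conserved: ½mv² = U₁ − U₂ = kQq(1/r₁ − 1/r₂).
U₁ − U₂ = (8.99×10⁹ N·m²/C²)(7.71×10⁻⁹ C)(-1.75×10⁻⁹ C)(1/0.402 − 1/0.235) = 2.14×10⁻⁷ J.
v = √(2·2.14×10⁻⁷/0.0435) = 3.14×10⁻³ m/s.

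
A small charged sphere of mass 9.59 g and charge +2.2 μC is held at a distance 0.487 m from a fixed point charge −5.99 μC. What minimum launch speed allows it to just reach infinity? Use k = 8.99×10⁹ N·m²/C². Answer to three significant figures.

7.12 m/s

To just escape, total mechanical energy must reach zero at infinity: ½mv²_min + U = 0, so ½mv²_min = −U = |kQq|/r.
|U| = |kQq|/r = (8.99×10⁹ N·m²/C²)(5.99×10⁻⁶)(2.20×10⁻⁶)/(0.487) = 0.243 J.
v_min = √(2|U|/m) = √(2·0.243/9.59×10⁻³) = 7.12 m/s.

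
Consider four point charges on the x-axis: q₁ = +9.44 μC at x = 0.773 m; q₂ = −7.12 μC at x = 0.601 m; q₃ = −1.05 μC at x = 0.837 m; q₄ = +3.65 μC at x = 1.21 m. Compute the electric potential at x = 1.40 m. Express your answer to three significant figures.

Electric potential is a scalar, so the contributions from each charge add algebraically: V = Σ kqᵢ/rᵢ.
Distances from the field point to each charge: r₁ = 0.627 m, r₂ = 0.799 m, r₃ = 0.563 m, r₄ = 0.190 m.
V = k[(9.44×10⁻⁶)/(0.627) + (-7.12×10⁻⁶)/(0.799) + (-1.05×10⁻⁶)/(0.563) + (3.65×10⁻⁶)/(0.190)] = 2.11×10⁵ V.

2.11×10⁵ V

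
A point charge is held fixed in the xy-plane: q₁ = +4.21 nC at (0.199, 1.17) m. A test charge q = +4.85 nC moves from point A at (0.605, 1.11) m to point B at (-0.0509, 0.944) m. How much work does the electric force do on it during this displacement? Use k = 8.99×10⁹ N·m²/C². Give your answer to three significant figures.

-9.75×10⁻⁸ J

The work done by the electric force is W_field = −ΔU = −q(V_B − V_A) = q(V_A − V_B).
At A: distance to the source charge is 0.410 m; V_A = kq₁/r = 92.2 V.
At B: distance to the source charge is 0.337 m; V_B = kq₁/r = 112 V.
ΔV = V_B − V_A = 20.1 V.
W_field = −qΔV = −(4.85×10⁻⁹ C)(20.1 V) = -9.75×10⁻⁸ J.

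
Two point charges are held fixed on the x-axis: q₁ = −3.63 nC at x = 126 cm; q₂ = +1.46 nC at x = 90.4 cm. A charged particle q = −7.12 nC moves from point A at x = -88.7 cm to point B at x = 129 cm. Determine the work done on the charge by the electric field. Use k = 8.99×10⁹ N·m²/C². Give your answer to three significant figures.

The work done by the electric force is W_field = −ΔU = −q(V_B − V_A) = q(V_A − V_B).
At A: distances to the source charges are 2.15 m, 1.79 m; V_A = Σ kqᵢ/rᵢ = -7.87 V.
At B: distances to the source charges are 0.0300 m, 0.386 m; V_B = Σ kqᵢ/rᵢ = -1050 V.
ΔV = V_B − V_A = -1050 V.
W_field = −qΔV = −(-7.12×10⁻⁹ C)(-1050 V) = -7.45×10⁻⁶ J.

-7.45×10⁻⁶ J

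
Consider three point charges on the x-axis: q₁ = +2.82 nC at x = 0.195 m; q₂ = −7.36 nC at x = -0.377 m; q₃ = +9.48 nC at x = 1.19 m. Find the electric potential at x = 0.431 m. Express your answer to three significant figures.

Electric potential is a scalar, so the contributions from each charge add algebraically: V = Σ kqᵢ/rᵢ.
Distances from the field point to each charge: r₁ = 0.236 m, r₂ = 0.808 m, r₃ = 0.759 m.
V = k[(2.82×10⁻⁹)/(0.236) + (-7.36×10⁻⁹)/(0.808) + (9.48×10⁻⁹)/(0.759)] = 138 V.

138 V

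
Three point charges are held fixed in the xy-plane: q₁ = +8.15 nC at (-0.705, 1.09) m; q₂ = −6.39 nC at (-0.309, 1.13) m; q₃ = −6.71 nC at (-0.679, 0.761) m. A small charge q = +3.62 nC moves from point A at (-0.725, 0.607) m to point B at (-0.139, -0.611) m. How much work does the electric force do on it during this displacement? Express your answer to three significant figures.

-1.00×10⁻⁶ J

The work done by the electric force is W_field = −ΔU = −q(V_B − V_A) = q(V_A − V_B).
At A: distances to the source charges are 0.483 m, 0.668 m, 0.161 m; V_A = Σ kqᵢ/rᵢ = -310 V.
At B: distances to the source charges are 1.79 m, 1.75 m, 1.47 m; V_B = Σ kqᵢ/rᵢ = -32.9 V.
ΔV = V_B − V_A = 277 V.
W_field = −qΔV = −(3.62×10⁻⁹ C)(277 V) = -1.00×10⁻⁶ J.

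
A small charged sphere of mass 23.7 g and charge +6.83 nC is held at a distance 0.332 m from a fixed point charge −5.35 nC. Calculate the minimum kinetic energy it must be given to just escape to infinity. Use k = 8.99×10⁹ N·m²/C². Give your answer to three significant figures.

To just escape, total mechanical energy must reach zero at infinity: ½mv²_min + U = 0, so ½mv²_min = −U = |kQq|/r.
|U| = |kQq|/r = (8.99×10⁹ N·m²/C²)(5.35×10⁻⁹)(6.83×10⁻⁹)/(0.332) = 9.89×10⁻⁷ J.

9.89×10⁻⁷ J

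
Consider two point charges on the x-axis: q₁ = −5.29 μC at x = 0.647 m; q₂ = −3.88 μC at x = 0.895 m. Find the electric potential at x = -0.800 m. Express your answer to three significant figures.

-5.34×10⁴ V

Electric potential is a scalar, so the contributions from each charge add algebraically: V = Σ kqᵢ/rᵢ.
Distances from the field point to each charge: r₁ = 1.45 m, r₂ = 1.70 m.
V = k[(-5.29×10⁻⁶)/(1.45) + (-3.88×10⁻⁶)/(1.70)] = -5.34×10⁴ V.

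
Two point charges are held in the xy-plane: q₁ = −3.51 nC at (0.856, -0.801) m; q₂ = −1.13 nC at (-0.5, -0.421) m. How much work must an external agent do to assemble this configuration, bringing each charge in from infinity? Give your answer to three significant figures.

The work to assemble the configuration equals its total potential energy, U = Σ kqᵢqⱼ/rᵢⱼ over all pairs.
Pair separations: r₁₂ = 1.41 m.
U = (2.53×10⁻⁸) = 2.53×10⁻⁸ J.

2.53×10⁻⁸ J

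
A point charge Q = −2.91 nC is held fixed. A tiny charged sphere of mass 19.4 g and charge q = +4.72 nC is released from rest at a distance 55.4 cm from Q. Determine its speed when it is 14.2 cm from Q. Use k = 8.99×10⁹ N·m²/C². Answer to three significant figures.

Only the electrostatic force acts, so mechanical energy is conserved: ½mv² = U₁ − U₂ = kQq(1/r₁ − 1/r₂).
U₁ − U₂ = (8.99×10⁹ N·m²/C²)(-2.91×10⁻⁹ C)(4.72×10⁻⁹ C)(1/0.554 − 1/0.142) = 6.47×10⁻⁷ J.
v = √(2·6.47×10⁻⁷/0.0194) = 8.17×10⁻³ m/s.

8.17×10⁻³ m/s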